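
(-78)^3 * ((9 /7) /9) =-474552 /7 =-67793.14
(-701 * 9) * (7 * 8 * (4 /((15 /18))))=-8479296 /5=-1695859.20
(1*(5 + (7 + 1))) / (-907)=-0.01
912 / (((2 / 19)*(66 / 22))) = 2888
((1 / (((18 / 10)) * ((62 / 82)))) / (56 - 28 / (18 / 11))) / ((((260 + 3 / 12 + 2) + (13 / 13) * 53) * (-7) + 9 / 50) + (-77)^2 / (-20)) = -205 / 27157767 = -0.00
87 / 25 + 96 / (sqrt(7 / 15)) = 87 / 25 + 96*sqrt(105) / 7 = 144.01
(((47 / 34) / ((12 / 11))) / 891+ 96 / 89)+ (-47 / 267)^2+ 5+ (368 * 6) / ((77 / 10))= 5903130247939 / 20156537016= 292.86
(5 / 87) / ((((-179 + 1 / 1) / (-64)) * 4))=40 / 7743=0.01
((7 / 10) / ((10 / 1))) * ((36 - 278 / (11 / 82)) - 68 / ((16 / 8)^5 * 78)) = -97844509 / 686400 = -142.55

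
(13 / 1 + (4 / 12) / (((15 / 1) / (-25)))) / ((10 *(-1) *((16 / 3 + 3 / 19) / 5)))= -1064 / 939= -1.13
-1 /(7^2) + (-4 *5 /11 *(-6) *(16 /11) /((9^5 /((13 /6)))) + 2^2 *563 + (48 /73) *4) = 2254.61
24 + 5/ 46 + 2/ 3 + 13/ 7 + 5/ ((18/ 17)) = 45433/ 1449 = 31.35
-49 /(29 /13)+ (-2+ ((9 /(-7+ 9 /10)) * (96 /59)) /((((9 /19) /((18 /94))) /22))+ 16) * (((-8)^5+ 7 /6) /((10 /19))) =1432820546047 /3131130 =457604.94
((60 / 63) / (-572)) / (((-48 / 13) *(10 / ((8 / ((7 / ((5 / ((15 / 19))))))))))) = 19 / 58212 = 0.00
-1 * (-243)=243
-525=-525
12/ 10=6/ 5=1.20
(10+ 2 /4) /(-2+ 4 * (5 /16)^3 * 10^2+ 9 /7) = 6272 /6865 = 0.91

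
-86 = -86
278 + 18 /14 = 1955 /7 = 279.29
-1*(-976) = 976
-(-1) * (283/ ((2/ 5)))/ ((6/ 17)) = 24055/ 12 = 2004.58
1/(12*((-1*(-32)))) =1/384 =0.00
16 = 16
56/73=0.77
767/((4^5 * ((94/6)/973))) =2238873/48128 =46.52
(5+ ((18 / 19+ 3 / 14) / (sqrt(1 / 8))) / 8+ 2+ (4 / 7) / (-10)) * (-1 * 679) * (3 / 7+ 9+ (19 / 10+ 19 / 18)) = -10216719 / 175 -38974891 * sqrt(2) / 15960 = -61834.81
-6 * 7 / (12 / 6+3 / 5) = -210 / 13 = -16.15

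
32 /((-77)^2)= 32 /5929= 0.01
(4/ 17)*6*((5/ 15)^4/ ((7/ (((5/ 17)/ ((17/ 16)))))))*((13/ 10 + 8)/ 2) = 0.00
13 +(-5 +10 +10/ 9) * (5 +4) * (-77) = -4222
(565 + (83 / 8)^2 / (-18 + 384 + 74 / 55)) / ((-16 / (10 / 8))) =-3654777675 / 82755584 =-44.16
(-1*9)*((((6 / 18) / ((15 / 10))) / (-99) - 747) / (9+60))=665579 / 6831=97.44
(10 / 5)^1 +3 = 5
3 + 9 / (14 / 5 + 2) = 39 / 8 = 4.88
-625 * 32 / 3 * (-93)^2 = -57660000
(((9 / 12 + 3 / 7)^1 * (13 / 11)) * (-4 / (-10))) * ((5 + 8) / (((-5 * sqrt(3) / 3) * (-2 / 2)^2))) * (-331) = 167817 * sqrt(3) / 350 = 830.48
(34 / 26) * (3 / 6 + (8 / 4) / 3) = 119 / 78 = 1.53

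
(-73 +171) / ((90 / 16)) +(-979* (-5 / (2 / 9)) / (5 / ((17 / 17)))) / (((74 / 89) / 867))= 30594859717 / 6660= 4593822.78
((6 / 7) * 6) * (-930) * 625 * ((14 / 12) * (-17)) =59287500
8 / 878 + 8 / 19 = 3588 / 8341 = 0.43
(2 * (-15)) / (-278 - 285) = 30 / 563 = 0.05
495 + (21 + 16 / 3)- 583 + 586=1573 / 3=524.33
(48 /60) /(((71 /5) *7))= 4 /497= 0.01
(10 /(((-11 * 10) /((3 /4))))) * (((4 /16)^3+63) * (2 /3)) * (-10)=20165 /704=28.64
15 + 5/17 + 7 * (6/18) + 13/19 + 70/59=1114726/57171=19.50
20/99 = 0.20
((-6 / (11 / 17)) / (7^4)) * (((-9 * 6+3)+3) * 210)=38.93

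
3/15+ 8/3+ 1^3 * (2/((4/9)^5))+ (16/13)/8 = 11816123/99840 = 118.35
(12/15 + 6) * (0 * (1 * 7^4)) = 0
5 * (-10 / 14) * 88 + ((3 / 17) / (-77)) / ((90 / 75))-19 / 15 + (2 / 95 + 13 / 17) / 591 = -9276475121 / 29397522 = -315.55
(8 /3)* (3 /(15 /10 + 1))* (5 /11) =16 /11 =1.45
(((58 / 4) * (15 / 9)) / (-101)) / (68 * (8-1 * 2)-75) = -145 / 201798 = -0.00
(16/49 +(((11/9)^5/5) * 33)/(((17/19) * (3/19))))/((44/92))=722601330887/2705329935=267.10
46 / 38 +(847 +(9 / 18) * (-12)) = 16002 / 19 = 842.21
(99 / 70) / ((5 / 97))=9603 / 350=27.44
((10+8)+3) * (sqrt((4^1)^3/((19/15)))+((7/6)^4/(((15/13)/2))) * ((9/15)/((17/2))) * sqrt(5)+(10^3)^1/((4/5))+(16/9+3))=26510.25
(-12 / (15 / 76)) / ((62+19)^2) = -304 / 32805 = -0.01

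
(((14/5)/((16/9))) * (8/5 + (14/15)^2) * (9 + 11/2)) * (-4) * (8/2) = -112868/125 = -902.94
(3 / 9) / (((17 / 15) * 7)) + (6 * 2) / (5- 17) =-114 / 119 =-0.96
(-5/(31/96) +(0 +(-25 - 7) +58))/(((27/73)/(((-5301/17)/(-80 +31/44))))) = 19895128/177939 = 111.81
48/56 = 6/7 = 0.86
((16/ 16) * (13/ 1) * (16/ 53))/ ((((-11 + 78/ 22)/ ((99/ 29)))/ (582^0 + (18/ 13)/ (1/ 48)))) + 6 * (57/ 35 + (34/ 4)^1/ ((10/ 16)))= -65886474/ 2205595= -29.87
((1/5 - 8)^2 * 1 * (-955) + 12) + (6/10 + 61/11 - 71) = -3198528/55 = -58155.05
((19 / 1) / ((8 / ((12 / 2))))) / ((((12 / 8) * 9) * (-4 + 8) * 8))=19 / 576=0.03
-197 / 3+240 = 523 / 3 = 174.33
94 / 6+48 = 191 / 3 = 63.67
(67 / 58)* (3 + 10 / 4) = 737 / 116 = 6.35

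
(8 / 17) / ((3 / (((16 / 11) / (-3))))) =-128 / 1683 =-0.08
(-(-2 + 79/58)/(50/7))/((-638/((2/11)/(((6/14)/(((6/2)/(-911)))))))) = 1813/9270427100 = 0.00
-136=-136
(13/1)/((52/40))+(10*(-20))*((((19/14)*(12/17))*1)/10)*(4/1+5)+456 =34934/119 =293.56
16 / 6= 2.67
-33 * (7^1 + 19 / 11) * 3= -864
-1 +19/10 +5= 59/10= 5.90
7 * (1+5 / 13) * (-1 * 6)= -756 / 13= -58.15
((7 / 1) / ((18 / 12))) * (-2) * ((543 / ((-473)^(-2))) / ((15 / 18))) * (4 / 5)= -27212605728 / 25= -1088504229.12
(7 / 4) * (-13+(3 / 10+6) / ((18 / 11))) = -1281 / 80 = -16.01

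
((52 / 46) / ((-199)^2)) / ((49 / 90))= 0.00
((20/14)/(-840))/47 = -1/27636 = -0.00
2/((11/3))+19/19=17/11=1.55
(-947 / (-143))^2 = 896809 / 20449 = 43.86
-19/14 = -1.36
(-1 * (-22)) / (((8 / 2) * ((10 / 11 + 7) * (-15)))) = -121 / 2610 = -0.05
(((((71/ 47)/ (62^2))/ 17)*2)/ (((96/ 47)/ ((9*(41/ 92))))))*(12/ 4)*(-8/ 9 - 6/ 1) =-2911/ 1551488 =-0.00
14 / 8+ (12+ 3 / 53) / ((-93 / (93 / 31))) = 8945 / 6572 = 1.36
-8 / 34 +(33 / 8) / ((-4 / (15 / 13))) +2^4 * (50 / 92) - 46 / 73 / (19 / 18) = 6.67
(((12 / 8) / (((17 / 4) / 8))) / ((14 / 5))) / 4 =0.25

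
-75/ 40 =-15/ 8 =-1.88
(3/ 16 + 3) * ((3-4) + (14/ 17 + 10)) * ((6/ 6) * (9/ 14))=4509/ 224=20.13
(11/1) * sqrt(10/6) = 11 * sqrt(15)/3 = 14.20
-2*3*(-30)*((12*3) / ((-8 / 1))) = -810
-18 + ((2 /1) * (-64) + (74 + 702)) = 630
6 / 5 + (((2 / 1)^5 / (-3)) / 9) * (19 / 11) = -1258 / 1485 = -0.85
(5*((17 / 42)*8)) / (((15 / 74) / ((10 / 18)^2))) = 125800 / 5103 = 24.65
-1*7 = -7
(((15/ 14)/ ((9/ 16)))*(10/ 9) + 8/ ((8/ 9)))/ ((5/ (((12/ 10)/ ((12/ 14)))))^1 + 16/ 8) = 2101/ 1053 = 2.00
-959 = -959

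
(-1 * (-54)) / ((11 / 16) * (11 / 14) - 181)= -12096 / 40423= -0.30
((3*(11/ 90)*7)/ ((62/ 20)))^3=456533/ 804357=0.57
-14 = -14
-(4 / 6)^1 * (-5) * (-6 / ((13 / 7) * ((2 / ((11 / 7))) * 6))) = -1.41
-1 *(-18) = 18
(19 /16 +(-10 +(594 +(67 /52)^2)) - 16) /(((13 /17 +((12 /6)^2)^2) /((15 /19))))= 6560181 /244036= 26.88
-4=-4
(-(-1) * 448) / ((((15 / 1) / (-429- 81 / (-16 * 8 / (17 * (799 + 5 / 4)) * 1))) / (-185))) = -361575137 / 8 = -45196892.12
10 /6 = 5 /3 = 1.67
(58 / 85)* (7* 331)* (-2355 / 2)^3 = -175520061235575 / 68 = -2581177371111.40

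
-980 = -980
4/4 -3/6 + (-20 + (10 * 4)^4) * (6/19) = 30719779/38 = 808415.24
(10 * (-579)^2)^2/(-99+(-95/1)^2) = 5619326404050/4463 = 1259091732.93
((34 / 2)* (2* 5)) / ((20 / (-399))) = -6783 / 2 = -3391.50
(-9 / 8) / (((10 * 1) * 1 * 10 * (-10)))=9 / 8000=0.00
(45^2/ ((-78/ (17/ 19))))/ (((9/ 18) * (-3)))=3825/ 247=15.49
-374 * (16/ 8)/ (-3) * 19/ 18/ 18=14.62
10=10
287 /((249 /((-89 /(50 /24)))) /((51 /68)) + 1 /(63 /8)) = -1609209 /42863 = -37.54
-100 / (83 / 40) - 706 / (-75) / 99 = -29641402 / 616275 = -48.10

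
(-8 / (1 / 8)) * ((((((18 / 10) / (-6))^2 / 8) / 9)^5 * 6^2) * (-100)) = 9 / 12800000000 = 0.00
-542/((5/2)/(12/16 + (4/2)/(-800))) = -162.06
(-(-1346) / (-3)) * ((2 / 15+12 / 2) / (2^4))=-15479 / 90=-171.99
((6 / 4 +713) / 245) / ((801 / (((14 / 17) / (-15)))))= -1429 / 7148925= -0.00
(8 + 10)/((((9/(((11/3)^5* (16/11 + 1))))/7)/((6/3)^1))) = 45549.78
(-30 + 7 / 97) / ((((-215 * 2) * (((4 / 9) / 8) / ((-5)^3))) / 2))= -313.20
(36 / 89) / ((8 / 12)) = 54 / 89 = 0.61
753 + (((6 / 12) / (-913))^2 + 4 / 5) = 12566886249 / 16671380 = 753.80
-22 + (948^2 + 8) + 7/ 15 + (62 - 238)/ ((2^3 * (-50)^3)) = 168504462533/ 187500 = 898690.47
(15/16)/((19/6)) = 45/152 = 0.30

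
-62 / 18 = -31 / 9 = -3.44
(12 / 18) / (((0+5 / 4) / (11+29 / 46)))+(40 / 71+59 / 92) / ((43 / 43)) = 145159 / 19596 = 7.41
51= 51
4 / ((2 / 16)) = 32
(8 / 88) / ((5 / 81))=81 / 55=1.47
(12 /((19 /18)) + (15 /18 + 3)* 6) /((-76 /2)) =-0.90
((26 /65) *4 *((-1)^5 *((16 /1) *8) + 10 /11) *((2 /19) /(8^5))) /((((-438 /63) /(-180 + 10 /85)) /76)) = -2040381 /1588480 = -1.28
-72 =-72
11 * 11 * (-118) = -14278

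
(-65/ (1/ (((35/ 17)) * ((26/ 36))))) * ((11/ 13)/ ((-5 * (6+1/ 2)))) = 385/ 153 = 2.52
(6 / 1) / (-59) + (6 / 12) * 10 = 289 / 59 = 4.90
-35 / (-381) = 35 / 381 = 0.09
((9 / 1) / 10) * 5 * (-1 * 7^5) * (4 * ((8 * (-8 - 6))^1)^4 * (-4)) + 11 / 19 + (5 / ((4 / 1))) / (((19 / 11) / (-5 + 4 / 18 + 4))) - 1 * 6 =130241949698355203 / 684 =190412207161338.02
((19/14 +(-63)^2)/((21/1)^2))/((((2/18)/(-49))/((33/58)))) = -1834305/812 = -2259.00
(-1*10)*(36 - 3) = -330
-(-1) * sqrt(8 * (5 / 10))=2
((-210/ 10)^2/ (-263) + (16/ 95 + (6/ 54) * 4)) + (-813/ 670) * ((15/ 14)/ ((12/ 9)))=-3440616677/ 1687386960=-2.04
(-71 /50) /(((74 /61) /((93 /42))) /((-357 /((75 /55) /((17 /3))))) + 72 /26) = -5548604347 /10819237200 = -0.51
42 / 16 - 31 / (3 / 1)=-185 / 24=-7.71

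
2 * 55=110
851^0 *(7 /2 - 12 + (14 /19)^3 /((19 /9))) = -8.31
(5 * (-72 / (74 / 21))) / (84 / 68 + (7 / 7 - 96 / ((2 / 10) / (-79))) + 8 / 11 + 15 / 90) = -4241160 / 1574340787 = -0.00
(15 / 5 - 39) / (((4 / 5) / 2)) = -90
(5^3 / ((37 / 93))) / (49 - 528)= -11625 / 17723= -0.66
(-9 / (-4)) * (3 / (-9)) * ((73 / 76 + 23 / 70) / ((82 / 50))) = -0.59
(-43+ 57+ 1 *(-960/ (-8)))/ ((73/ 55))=7370/ 73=100.96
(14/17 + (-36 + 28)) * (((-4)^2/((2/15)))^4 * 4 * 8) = -809533440000/17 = -47619614117.65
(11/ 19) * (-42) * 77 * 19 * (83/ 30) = -492107/ 5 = -98421.40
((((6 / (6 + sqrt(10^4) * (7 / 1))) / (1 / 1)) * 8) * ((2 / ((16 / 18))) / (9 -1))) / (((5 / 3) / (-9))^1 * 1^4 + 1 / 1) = 729 / 31064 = 0.02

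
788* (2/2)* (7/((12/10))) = 13790/3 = 4596.67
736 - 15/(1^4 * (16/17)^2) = 184081/256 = 719.07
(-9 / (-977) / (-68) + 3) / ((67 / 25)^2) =124561875 / 298231204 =0.42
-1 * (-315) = 315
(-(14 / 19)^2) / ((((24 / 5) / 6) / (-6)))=1470 / 361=4.07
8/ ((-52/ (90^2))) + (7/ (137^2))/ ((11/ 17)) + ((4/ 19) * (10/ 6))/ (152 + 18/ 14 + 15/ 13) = -1339654016652397/ 1075033458213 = -1246.15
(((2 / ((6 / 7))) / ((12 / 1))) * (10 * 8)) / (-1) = -140 / 9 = -15.56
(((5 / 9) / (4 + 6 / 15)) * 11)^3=15625 / 5832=2.68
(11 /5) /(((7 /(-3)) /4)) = -3.77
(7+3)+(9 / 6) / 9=61 / 6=10.17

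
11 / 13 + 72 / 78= 23 / 13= 1.77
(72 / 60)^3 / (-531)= -24 / 7375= -0.00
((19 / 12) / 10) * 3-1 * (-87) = 3499 / 40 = 87.48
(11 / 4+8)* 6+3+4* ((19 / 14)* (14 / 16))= 289 / 4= 72.25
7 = 7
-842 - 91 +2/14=-6530/7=-932.86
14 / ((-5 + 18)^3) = 14 / 2197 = 0.01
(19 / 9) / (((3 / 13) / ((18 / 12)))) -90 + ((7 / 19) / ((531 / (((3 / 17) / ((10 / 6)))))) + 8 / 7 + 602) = 6325495607 / 12005910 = 526.87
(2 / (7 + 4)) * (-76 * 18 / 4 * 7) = -4788 / 11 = -435.27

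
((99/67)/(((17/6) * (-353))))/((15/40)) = -1584/402067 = -0.00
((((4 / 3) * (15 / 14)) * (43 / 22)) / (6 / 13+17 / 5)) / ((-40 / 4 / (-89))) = 248755 / 38654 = 6.44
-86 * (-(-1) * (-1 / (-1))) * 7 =-602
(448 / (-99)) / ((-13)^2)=-448 / 16731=-0.03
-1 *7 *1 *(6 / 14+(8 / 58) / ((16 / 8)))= -101 / 29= -3.48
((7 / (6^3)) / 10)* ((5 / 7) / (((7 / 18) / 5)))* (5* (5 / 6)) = 125 / 1008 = 0.12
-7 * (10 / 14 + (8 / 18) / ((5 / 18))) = -81 / 5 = -16.20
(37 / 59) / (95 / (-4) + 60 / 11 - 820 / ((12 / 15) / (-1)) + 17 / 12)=1221 / 1962812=0.00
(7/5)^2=49/25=1.96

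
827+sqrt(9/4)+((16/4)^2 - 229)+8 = 1247/2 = 623.50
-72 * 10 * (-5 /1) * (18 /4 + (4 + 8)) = 59400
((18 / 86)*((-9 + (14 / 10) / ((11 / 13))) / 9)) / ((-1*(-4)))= -101 / 2365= -0.04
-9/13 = -0.69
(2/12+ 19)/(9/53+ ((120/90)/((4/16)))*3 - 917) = -6095/286464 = -0.02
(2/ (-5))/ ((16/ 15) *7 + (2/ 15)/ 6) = -18/ 337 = -0.05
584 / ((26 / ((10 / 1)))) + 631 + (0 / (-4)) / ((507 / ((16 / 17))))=11123 / 13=855.62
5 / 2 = 2.50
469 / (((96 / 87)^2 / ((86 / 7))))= 2422921 / 512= 4732.27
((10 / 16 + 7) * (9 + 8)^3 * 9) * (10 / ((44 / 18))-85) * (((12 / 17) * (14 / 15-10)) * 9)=17283894696 / 11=1571263154.18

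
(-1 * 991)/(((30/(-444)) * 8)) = 36667/20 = 1833.35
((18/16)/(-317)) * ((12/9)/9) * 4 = -2/951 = -0.00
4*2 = 8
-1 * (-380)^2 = -144400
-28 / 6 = -14 / 3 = -4.67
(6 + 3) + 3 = 12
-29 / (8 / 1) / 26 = -29 / 208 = -0.14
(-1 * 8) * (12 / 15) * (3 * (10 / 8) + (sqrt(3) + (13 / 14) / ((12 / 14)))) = -464 / 15-32 * sqrt(3) / 5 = -42.02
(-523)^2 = 273529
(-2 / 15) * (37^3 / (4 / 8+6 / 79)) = -16006348 / 1365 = -11726.26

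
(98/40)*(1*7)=17.15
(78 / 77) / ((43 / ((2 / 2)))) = 78 / 3311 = 0.02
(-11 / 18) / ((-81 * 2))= 11 / 2916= 0.00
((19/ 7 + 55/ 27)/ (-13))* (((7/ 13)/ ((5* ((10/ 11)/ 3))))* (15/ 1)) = -4939/ 2535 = -1.95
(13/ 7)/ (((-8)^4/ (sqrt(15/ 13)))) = sqrt(195)/ 28672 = 0.00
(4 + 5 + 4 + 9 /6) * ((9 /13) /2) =261 /52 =5.02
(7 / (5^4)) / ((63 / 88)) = 88 / 5625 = 0.02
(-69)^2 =4761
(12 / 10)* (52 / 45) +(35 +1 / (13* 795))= 626762 / 17225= 36.39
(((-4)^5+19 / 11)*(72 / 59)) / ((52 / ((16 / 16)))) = -15570 / 649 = -23.99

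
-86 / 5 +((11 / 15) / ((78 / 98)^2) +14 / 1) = -46597 / 22815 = -2.04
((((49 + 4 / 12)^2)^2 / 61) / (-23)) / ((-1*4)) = 119946304 / 113643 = 1055.47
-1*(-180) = 180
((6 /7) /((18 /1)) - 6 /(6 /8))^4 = 777796321 /194481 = 3999.34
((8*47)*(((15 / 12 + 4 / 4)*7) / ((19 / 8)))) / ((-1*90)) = -2632 / 95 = -27.71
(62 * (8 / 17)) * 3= 1488 / 17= 87.53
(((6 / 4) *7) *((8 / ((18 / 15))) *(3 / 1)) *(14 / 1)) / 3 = 980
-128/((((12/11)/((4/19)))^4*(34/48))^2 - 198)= -1756027953152/3575397689300889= -0.00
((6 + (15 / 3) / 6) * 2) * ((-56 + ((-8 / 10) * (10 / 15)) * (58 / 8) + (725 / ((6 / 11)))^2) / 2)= 13037686309 / 1080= 12071931.77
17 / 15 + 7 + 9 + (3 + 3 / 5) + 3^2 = 446 / 15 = 29.73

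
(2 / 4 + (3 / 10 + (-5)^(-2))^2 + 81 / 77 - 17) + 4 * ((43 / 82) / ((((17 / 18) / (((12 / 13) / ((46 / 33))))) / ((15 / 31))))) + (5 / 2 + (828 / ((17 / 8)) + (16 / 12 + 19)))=1484388125037187 / 3730934707500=397.86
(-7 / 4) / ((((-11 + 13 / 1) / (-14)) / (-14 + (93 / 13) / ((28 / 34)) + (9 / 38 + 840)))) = 10105081 / 988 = 10227.81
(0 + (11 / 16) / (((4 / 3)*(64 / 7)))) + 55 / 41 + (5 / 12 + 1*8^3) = 258863869 / 503808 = 513.81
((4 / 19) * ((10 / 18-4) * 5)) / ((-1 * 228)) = 155 / 9747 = 0.02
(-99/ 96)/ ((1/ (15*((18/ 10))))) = -891/ 32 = -27.84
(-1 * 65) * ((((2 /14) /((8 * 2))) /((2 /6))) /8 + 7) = -407875 /896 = -455.22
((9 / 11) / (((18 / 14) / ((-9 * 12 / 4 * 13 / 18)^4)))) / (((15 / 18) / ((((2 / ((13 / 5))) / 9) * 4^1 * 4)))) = 150993.82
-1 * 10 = -10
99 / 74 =1.34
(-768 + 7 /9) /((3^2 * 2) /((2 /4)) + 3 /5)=-34525 /1647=-20.96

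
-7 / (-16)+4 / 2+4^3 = 1063 / 16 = 66.44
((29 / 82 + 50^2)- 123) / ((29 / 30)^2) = 2544.14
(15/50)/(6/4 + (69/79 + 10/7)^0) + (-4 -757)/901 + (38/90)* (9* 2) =154868/22525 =6.88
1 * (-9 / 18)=-1 / 2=-0.50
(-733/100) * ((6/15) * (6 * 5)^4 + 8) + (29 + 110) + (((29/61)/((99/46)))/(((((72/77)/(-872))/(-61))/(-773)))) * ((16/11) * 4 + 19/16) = -1394402895397/19800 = -70424388.66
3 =3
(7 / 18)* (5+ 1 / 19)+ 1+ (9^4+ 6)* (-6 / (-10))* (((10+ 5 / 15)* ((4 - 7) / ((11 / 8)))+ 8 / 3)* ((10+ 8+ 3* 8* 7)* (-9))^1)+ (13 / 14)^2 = 7324273680281 / 55860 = 131118397.43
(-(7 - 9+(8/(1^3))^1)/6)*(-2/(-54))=-1/27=-0.04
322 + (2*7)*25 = 672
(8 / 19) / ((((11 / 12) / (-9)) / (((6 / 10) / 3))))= -864 / 1045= -0.83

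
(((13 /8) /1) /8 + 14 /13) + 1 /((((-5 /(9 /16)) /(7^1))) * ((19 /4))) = 88071 /79040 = 1.11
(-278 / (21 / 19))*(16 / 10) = -42256 / 105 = -402.44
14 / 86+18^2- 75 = 10714 / 43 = 249.16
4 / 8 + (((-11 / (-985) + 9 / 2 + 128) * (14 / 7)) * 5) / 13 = 524655 / 5122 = 102.43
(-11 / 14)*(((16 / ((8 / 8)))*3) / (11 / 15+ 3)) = -495 / 49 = -10.10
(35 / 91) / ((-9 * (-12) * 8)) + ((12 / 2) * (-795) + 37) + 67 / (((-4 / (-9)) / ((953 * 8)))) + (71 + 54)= 12857382725 / 11232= 1144710.00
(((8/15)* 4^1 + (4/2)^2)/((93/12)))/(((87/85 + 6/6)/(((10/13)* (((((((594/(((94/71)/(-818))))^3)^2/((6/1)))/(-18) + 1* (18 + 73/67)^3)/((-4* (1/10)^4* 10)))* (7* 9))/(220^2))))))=15057238298018078293712005937786826929970184036984875/6797832006645929377843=2215005943556314016194317000000.00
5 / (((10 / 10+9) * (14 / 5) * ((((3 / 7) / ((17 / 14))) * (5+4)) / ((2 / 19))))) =0.01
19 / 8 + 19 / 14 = 209 / 56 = 3.73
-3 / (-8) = 3 / 8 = 0.38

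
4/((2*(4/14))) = 7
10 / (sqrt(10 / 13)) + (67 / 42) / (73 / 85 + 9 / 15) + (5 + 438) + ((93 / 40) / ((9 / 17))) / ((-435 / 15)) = sqrt(130) + 41905912 / 94395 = 455.34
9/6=1.50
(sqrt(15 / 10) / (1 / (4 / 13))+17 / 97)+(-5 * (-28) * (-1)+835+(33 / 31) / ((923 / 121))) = 695.69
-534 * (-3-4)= 3738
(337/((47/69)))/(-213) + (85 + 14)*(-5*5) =-8266826/3337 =-2477.32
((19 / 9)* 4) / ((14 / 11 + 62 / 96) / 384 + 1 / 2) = 1712128 / 102389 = 16.72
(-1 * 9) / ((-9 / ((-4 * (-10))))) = 40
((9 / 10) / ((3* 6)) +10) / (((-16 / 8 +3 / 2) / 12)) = -1206 / 5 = -241.20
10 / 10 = 1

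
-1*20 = -20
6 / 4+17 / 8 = 29 / 8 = 3.62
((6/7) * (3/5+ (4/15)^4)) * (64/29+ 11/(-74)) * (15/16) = 19328161/19314000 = 1.00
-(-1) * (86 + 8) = 94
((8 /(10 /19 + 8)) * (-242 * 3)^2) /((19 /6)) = 468512 /3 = 156170.67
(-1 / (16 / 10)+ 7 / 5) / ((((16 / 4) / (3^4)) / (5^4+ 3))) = 394227 / 40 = 9855.68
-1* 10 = -10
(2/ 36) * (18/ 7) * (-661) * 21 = -1983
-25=-25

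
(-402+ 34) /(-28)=92 /7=13.14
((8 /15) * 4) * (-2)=-64 /15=-4.27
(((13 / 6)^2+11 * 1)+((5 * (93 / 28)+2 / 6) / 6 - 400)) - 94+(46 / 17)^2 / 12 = -23055985 / 48552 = -474.87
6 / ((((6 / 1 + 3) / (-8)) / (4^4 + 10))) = -4256 / 3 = -1418.67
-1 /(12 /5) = -5 /12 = -0.42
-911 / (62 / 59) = -866.92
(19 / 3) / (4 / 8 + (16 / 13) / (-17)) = 8398 / 567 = 14.81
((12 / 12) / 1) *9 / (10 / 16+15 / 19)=1368 / 215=6.36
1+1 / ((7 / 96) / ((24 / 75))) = 943 / 175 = 5.39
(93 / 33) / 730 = 31 / 8030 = 0.00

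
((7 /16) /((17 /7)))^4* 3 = 17294403 /5473632256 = 0.00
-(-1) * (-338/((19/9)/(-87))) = 264654/19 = 13929.16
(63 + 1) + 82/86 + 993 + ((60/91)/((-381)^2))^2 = 882013451123973988/833697757810827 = 1057.95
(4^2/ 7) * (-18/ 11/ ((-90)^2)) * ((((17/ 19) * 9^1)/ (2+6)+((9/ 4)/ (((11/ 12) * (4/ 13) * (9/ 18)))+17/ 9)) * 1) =-56731/ 6517665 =-0.01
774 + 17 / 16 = 775.06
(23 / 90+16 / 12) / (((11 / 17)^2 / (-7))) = -26299 / 990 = -26.56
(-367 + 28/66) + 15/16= -365.64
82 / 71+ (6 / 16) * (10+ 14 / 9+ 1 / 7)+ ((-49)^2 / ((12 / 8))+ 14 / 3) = 19214519 / 11928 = 1610.88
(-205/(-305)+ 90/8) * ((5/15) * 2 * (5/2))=14545/732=19.87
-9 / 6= -3 / 2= -1.50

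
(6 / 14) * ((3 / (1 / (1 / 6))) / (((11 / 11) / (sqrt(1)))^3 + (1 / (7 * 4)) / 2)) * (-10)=-40 / 19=-2.11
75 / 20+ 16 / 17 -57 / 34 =205 / 68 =3.01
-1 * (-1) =1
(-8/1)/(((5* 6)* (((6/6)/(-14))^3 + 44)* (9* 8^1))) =-1372/16299225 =-0.00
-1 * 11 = -11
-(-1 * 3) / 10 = 3 / 10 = 0.30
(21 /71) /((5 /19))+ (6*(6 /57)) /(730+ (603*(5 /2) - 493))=8819543 /7844435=1.12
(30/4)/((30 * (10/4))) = 1/10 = 0.10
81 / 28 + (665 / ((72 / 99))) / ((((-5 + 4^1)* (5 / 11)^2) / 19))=-23543249 / 280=-84083.03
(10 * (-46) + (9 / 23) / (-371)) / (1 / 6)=-23551134 / 8533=-2760.01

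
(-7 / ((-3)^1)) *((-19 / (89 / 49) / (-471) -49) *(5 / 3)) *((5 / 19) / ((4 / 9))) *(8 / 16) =-89823125 / 1592922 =-56.39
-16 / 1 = -16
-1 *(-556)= 556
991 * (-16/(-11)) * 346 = 5486176/11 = 498743.27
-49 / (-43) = 1.14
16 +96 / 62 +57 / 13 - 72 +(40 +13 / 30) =-116471 / 12090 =-9.63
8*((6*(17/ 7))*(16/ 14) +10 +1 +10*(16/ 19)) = 268680/ 931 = 288.59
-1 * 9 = -9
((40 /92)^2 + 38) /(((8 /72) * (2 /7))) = 636363 /529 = 1202.95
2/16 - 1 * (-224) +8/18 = 16169/72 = 224.57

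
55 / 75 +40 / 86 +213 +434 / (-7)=98168 / 645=152.20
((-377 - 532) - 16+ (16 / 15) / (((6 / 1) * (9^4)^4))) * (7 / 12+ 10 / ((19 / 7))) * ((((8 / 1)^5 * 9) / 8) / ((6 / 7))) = -268977057829623875427014144 / 1584332261468324055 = -169773136.84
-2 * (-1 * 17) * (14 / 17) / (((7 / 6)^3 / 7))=864 / 7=123.43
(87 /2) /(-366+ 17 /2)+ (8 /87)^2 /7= -4563761 /37882845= -0.12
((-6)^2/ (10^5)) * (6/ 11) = 27/ 137500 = 0.00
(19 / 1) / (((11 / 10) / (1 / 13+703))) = 1736600 / 143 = 12144.06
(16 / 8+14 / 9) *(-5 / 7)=-160 / 63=-2.54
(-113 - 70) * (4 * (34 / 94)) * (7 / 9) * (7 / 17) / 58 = -5978 / 4089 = -1.46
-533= -533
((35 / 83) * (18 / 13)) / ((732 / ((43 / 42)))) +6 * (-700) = -1105758985 / 263276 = -4200.00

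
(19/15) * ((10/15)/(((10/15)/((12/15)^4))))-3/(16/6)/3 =10787/75000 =0.14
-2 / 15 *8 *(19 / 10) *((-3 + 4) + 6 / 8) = -266 / 75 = -3.55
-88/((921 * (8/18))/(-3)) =0.64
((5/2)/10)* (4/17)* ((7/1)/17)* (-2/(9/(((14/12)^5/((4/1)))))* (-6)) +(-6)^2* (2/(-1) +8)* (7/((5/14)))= 142710841301/33708960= 4233.62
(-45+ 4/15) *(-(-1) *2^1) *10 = -2684/3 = -894.67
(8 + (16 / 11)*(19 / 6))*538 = 223808 / 33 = 6782.06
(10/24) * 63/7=3.75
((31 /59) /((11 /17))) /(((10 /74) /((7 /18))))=136493 /58410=2.34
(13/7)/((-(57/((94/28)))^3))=-1349699/3557187144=-0.00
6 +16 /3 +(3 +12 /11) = 509 /33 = 15.42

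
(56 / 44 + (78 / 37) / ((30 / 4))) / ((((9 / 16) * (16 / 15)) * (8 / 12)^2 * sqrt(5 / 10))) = 8.24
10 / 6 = 5 / 3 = 1.67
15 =15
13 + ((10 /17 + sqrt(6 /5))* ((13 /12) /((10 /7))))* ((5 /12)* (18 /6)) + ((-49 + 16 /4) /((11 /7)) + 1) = -126371 /8976 + 91* sqrt(30) /480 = -13.04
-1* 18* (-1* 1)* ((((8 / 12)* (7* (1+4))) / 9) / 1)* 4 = 560 / 3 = 186.67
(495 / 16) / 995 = 99 / 3184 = 0.03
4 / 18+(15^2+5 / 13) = 26396 / 117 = 225.61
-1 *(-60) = 60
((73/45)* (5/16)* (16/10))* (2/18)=73/810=0.09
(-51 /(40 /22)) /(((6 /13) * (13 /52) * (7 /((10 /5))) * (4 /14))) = -2431 /10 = -243.10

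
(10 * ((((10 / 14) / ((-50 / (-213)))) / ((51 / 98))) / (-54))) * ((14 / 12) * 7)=-24353 / 2754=-8.84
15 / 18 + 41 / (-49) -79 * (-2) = 158.00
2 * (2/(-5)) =-4/5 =-0.80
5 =5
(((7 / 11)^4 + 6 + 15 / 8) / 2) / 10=941591 / 2342560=0.40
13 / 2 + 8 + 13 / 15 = 461 / 30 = 15.37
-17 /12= -1.42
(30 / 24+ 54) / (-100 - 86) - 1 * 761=-566405 / 744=-761.30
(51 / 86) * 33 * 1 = 1683 / 86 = 19.57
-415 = -415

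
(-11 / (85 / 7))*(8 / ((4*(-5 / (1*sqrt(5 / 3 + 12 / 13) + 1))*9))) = 154 / 3825 + 154*sqrt(3939) / 149175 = 0.11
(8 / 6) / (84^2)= 1 / 5292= 0.00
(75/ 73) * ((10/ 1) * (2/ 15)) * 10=1000/ 73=13.70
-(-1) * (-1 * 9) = -9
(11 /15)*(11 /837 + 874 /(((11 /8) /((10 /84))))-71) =301888 /87885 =3.44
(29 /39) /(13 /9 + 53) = 0.01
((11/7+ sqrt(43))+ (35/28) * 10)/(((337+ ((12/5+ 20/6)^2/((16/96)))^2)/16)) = 90000 * sqrt(43)/220698889+ 8865000/1544892223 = 0.01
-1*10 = -10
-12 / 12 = -1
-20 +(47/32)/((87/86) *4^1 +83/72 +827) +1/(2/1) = -200947953/10305956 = -19.50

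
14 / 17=0.82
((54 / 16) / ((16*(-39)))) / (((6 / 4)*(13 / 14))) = -21 / 5408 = -0.00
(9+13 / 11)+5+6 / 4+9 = 565 / 22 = 25.68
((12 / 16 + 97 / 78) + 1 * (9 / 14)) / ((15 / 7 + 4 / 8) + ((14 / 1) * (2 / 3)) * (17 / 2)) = 2879 / 89518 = 0.03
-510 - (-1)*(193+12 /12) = -316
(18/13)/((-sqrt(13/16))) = -72 * sqrt(13)/169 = -1.54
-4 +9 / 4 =-1.75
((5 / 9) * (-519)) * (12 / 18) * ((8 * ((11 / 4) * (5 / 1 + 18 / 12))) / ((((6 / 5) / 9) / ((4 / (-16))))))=618475 / 12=51539.58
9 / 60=3 / 20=0.15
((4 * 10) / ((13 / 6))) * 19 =4560 / 13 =350.77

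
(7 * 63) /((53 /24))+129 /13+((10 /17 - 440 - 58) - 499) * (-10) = 10173.74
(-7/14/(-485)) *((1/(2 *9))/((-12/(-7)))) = 7/209520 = 0.00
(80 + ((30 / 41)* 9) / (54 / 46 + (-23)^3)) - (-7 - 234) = 1841312922 / 5736187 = 321.00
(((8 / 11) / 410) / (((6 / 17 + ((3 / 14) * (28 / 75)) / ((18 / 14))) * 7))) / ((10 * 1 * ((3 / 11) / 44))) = 1122 / 113939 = 0.01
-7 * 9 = -63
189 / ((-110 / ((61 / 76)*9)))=-103761 / 8360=-12.41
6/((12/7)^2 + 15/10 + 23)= 588/2689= 0.22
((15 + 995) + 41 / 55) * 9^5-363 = 59683145.35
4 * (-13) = -52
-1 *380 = -380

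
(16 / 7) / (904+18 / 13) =104 / 41195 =0.00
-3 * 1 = -3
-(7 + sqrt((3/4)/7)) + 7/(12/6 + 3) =-28/5-sqrt(21)/14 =-5.93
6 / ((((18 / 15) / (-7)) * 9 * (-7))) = 5 / 9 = 0.56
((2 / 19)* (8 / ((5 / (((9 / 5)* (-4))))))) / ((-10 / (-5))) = -288 / 475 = -0.61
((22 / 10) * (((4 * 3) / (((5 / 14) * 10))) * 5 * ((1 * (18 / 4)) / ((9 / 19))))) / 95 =462 / 125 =3.70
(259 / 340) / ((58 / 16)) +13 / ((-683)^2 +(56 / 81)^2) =317124090823 / 1508894270245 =0.21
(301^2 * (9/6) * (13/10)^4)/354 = 2587655161/2360000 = 1096.46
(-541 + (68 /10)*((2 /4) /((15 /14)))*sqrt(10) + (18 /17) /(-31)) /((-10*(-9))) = -57025 /9486 + 119*sqrt(10) /3375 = -5.90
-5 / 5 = -1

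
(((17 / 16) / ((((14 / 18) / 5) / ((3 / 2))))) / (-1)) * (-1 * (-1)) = -2295 / 224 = -10.25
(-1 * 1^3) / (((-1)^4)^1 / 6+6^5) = -6 / 46657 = -0.00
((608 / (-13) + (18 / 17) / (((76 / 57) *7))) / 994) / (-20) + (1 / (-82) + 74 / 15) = 7449796727 / 1513114512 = 4.92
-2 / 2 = -1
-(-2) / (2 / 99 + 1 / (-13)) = -2574 / 73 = -35.26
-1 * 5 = -5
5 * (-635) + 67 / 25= -79308 / 25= -3172.32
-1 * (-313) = 313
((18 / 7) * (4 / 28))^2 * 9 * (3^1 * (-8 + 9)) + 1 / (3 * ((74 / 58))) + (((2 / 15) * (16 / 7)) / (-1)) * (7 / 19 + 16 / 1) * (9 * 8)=-8994797489 / 25318545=-355.27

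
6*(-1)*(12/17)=-72/17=-4.24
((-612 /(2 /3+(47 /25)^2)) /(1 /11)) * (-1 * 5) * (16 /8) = 126225000 /7877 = 16024.50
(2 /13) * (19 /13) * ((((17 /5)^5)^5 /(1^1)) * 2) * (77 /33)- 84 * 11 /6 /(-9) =9209921350115806549212175287758222 /453293323516845703125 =20317796164878.96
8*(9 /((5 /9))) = 648 /5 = 129.60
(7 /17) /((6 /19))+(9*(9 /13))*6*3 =150445 /1326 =113.46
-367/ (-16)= 367/ 16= 22.94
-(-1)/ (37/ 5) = 5/ 37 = 0.14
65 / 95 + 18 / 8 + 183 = 14131 / 76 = 185.93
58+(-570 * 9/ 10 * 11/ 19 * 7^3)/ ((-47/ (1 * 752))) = 1629994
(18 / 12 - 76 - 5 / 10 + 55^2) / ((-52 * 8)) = -1475 / 208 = -7.09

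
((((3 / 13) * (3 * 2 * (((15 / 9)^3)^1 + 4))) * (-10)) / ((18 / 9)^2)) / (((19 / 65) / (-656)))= 3821200 / 57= 67038.60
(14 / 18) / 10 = 7 / 90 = 0.08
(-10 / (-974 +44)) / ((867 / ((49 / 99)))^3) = 117649 / 58809274907521941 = 0.00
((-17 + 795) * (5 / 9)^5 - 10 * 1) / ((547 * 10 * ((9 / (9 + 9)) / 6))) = 736304 / 10766601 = 0.07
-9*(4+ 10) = -126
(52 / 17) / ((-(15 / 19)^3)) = -356668 / 57375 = -6.22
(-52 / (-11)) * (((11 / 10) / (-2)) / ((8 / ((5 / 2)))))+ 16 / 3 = 217 / 48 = 4.52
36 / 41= 0.88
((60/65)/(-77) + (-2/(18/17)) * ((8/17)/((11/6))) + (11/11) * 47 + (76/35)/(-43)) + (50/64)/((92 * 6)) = 58865956701/1267185920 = 46.45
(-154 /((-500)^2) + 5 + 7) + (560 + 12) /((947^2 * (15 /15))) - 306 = -32957728304293 /112101125000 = -294.00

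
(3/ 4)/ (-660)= -0.00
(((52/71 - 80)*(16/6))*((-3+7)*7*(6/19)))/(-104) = 315168/17537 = 17.97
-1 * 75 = -75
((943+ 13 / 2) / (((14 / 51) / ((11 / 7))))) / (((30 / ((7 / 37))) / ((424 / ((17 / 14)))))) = 2214234 / 185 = 11968.83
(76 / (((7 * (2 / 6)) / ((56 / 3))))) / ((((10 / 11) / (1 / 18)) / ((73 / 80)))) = 15257 / 450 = 33.90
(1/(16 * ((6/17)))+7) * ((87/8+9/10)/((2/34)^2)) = 31261997/1280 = 24423.44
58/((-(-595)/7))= 58/85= 0.68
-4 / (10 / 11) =-22 / 5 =-4.40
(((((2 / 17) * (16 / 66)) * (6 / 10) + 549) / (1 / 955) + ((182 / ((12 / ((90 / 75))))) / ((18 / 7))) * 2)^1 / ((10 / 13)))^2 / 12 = 205625474880078653764 / 5310916875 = 38717509559.98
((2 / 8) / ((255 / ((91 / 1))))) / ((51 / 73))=6643 / 52020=0.13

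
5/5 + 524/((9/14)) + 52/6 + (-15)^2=1049.78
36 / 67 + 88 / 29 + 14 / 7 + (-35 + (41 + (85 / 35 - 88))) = -1006469 / 13601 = -74.00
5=5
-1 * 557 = -557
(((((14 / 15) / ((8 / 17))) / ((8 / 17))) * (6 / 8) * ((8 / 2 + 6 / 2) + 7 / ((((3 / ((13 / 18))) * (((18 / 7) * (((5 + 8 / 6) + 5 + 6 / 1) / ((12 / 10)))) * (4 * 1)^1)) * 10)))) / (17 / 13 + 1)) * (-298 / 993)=-2.88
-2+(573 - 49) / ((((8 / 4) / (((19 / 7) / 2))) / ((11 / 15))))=27169 / 105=258.75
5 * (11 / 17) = 55 / 17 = 3.24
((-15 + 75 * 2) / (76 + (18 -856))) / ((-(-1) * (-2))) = 45 / 508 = 0.09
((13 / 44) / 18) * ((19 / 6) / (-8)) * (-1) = 247 / 38016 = 0.01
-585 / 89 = -6.57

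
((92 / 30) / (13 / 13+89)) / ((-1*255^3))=-23 / 11192428125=-0.00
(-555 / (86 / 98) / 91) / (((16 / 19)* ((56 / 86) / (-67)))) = 706515 / 832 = 849.18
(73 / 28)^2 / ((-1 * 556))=-5329 / 435904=-0.01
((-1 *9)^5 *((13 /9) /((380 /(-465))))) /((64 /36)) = 58709.08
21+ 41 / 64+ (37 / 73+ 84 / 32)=115737 / 4672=24.77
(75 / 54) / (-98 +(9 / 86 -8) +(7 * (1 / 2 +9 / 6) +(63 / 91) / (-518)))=-3619525 / 239488092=-0.02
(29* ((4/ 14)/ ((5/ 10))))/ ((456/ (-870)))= -4205/ 133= -31.62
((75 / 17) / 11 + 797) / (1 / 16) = 2385824 / 187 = 12758.42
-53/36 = -1.47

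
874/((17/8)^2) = 55936/289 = 193.55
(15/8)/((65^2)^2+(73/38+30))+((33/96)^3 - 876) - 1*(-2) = -6475267711295981/7409117462528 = -873.96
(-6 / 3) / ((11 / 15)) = -30 / 11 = -2.73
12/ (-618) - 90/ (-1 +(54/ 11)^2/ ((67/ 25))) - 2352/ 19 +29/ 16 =-270352259703/ 2028798416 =-133.26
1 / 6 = 0.17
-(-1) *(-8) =-8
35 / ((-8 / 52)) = -455 / 2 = -227.50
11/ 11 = 1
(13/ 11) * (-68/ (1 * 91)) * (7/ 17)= -4/ 11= -0.36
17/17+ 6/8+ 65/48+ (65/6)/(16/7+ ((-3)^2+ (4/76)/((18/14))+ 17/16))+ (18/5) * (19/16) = 8.25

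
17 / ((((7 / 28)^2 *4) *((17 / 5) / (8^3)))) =10240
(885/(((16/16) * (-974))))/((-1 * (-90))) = -59/5844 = -0.01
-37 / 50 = -0.74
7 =7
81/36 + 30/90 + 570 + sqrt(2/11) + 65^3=sqrt(22)/11 + 3302371/12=275198.01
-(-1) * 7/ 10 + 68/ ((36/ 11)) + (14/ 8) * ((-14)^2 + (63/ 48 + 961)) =5899751/ 2880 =2048.52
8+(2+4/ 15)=154/ 15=10.27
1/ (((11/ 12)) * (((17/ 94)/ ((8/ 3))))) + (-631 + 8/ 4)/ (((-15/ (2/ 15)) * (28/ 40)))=24.07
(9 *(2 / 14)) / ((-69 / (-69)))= 1.29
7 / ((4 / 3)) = 21 / 4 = 5.25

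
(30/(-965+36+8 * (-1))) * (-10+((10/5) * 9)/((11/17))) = -5880/10307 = -0.57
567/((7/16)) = 1296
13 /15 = 0.87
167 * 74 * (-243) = -3002994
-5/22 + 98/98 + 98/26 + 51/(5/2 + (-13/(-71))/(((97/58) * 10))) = 409724197/16485898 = 24.85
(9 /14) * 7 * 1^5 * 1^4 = 9 /2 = 4.50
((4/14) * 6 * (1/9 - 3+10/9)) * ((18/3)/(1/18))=-2304/7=-329.14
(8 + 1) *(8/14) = 36/7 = 5.14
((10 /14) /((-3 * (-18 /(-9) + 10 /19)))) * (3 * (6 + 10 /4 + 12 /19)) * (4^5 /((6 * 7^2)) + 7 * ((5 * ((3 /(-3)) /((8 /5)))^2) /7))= -88733105 /6322176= -14.04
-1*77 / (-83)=0.93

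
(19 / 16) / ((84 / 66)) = 209 / 224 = 0.93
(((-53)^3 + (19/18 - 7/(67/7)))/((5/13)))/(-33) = 11729.68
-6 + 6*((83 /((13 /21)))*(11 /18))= 6313 /13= 485.62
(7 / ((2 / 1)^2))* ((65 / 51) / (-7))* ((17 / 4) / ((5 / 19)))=-5.15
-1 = -1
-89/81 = -1.10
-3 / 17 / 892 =-3 / 15164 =-0.00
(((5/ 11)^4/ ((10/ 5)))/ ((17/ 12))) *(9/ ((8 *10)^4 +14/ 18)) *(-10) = -3037500/ 91753391822279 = -0.00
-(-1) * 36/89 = 36/89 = 0.40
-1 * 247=-247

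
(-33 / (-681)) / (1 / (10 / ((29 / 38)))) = 0.63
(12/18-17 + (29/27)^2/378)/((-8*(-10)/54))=-900001/81648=-11.02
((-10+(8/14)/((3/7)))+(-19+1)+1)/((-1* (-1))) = -77/3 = -25.67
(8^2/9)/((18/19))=608/81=7.51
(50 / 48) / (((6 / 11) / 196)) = 13475 / 36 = 374.31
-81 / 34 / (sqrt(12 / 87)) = -6.41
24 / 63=8 / 21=0.38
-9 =-9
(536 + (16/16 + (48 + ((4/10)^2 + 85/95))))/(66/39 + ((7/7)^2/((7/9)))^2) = 177325512/1012225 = 175.18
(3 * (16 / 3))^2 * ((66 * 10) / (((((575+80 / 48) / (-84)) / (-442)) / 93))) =1011680913.02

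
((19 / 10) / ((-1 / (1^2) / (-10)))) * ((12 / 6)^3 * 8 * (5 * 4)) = 24320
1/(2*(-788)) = -1/1576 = -0.00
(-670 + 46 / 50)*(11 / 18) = -408.88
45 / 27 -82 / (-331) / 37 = 61481 / 36741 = 1.67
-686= -686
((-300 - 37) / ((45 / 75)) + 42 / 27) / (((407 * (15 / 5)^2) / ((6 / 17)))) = -10082 / 186813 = -0.05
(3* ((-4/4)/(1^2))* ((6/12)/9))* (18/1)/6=-1/2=-0.50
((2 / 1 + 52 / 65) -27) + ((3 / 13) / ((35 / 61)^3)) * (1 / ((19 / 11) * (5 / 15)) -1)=-35249689 / 1512875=-23.30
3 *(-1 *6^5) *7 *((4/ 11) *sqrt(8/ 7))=-186624 *sqrt(14)/ 11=-63480.28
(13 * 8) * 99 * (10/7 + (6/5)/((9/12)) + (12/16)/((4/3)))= 2588157/70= 36973.67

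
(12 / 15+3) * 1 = 19 / 5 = 3.80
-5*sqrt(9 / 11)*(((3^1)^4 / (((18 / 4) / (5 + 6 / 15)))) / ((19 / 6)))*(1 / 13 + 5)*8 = -419904*sqrt(11) / 247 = -5638.32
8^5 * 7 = 229376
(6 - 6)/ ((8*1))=0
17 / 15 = 1.13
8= 8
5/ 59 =0.08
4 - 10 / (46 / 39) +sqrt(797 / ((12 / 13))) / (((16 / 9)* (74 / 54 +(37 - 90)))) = -4.80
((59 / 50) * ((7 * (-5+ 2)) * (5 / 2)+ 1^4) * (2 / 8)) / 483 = -6077 / 193200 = -0.03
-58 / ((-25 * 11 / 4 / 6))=5.06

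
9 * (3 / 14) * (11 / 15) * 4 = 5.66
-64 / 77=-0.83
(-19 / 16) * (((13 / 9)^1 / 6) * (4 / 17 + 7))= -10127 / 4896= -2.07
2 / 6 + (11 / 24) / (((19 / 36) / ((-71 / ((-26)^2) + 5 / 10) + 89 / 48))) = 704837 / 308256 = 2.29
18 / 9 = 2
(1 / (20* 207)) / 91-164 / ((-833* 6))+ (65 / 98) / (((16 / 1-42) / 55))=-30715463 / 22416030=-1.37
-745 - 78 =-823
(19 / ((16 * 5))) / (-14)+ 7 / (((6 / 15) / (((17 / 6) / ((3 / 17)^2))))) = 48146887 / 30240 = 1592.16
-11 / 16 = -0.69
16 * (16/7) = 256/7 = 36.57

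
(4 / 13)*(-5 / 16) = -5 / 52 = -0.10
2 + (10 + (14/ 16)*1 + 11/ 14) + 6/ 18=2351/ 168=13.99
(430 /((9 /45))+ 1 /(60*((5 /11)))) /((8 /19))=12255209 /2400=5106.34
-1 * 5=-5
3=3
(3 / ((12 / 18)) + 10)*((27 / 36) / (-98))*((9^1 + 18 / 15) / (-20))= 0.06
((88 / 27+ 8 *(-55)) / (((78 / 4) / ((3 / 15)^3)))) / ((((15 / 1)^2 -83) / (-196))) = 2311232 / 9345375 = 0.25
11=11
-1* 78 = -78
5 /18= 0.28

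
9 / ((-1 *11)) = -9 / 11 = -0.82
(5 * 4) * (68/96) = 85/6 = 14.17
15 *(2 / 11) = 30 / 11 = 2.73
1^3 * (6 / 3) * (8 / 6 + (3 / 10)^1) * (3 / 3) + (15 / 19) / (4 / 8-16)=28411 / 8835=3.22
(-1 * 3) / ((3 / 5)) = -5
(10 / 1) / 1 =10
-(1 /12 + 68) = -817 /12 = -68.08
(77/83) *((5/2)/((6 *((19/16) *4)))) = 385/4731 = 0.08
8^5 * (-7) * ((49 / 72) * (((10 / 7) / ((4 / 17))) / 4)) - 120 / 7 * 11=-14939240 / 63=-237130.79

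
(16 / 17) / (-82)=-0.01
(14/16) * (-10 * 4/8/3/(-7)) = 5/24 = 0.21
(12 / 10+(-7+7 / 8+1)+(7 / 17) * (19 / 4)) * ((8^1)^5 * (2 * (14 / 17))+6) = -614337217 / 5780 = -106286.72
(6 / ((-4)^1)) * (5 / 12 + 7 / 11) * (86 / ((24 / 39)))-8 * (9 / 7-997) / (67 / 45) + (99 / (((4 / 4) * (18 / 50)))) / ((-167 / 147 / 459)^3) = -13945629986120832139247 / 768891251744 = -18137324302.35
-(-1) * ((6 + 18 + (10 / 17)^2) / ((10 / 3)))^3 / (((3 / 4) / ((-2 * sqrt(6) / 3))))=-1044957787968 * sqrt(6) / 3017196125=-848.34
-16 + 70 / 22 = -141 / 11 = -12.82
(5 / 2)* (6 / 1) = 15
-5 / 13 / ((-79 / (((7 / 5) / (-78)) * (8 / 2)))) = -0.00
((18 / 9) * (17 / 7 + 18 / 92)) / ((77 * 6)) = 845 / 74382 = 0.01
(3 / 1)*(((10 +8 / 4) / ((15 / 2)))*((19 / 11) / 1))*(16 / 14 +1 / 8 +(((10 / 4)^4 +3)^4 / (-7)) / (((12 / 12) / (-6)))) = 35079756692523 / 1576960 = 22245178.50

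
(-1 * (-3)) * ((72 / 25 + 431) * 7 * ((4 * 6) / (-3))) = -1822296 / 25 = -72891.84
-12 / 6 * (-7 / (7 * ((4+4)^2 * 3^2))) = 1 / 288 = 0.00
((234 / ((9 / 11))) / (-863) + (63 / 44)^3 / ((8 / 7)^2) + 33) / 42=164275658257 / 197605072896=0.83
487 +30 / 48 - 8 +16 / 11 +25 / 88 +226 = 7781 / 11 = 707.36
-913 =-913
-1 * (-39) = 39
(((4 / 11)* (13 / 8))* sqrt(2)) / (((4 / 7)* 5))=91* sqrt(2) / 440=0.29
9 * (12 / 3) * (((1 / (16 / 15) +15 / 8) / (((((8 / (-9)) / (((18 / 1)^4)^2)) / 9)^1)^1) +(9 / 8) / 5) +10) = -112971814588719 / 10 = -11297181458871.90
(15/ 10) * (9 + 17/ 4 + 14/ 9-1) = 497/ 24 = 20.71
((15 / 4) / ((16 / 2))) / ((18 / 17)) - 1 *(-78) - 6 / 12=14965 / 192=77.94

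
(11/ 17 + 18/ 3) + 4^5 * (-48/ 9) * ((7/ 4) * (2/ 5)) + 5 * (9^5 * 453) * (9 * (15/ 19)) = 4604187043718/ 4845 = 950296603.45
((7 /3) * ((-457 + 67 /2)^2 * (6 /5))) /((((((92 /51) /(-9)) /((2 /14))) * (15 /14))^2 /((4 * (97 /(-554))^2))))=1106091846208503 /40589641000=27250.59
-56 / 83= -0.67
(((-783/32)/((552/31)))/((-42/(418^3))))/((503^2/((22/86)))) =270839803443/112101203648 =2.42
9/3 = 3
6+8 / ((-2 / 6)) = -18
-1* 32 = -32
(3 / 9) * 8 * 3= 8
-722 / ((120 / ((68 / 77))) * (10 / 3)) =-6137 / 3850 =-1.59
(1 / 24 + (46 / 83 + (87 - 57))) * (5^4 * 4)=38091875 / 498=76489.71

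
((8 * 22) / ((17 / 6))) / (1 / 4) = 4224 / 17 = 248.47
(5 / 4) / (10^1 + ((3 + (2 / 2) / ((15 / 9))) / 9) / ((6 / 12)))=25 / 216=0.12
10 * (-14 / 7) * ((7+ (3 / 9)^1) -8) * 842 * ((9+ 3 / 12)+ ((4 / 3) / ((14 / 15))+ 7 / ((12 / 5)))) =9615640 / 63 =152629.21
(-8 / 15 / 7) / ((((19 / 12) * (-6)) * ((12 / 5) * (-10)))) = -2 / 5985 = -0.00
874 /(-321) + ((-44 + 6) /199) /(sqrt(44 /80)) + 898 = 287384 /321- 76 * sqrt(55) /2189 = 895.02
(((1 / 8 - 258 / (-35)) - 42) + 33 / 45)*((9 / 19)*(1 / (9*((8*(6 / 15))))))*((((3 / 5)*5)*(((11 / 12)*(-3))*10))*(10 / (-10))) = -45.82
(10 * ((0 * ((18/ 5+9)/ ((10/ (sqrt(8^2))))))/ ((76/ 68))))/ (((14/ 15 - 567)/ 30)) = 0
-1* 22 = -22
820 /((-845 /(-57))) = 9348 /169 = 55.31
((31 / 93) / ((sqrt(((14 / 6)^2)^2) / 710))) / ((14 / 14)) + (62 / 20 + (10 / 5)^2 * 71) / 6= 89493 / 980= 91.32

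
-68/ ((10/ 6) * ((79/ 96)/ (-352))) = 6893568/ 395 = 17452.07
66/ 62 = 1.06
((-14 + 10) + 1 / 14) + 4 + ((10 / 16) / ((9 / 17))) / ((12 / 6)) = 667 / 1008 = 0.66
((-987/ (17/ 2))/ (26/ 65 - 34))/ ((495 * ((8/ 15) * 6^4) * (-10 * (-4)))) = 47/ 186126336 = 0.00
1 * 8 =8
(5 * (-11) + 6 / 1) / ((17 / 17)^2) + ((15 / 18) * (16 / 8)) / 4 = -583 / 12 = -48.58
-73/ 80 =-0.91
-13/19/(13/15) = -15/19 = -0.79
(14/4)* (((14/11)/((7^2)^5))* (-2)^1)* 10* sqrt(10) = -20* sqrt(10)/63412811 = -0.00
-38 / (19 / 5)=-10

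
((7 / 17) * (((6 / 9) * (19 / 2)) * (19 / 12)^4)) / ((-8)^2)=17332693 / 67682304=0.26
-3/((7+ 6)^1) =-3/13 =-0.23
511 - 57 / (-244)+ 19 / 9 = 1127305 / 2196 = 513.34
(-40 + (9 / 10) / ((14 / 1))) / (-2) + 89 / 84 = 17663 / 840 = 21.03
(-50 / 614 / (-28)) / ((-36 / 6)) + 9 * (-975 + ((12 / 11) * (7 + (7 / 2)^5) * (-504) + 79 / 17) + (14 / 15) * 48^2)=-2622991.49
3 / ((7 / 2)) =6 / 7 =0.86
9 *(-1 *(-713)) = 6417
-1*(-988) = 988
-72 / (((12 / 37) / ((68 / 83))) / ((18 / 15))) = -90576 / 415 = -218.26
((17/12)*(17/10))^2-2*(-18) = 601921/14400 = 41.80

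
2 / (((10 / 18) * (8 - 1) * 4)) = 0.13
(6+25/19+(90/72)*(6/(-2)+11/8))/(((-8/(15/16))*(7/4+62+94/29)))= -1397655/151192576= -0.01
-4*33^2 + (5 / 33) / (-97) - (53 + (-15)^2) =-14833439 / 3201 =-4634.00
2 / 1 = 2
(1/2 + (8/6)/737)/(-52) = -0.01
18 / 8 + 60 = 249 / 4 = 62.25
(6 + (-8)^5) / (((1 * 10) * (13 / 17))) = -278477 / 65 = -4284.26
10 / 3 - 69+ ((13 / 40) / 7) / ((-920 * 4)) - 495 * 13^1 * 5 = -32240.67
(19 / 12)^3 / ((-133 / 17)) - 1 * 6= -78713 / 12096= -6.51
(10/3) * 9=30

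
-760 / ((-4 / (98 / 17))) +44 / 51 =55904 / 51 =1096.16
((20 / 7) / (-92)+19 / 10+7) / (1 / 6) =42837 / 805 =53.21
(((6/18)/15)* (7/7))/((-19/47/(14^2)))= -9212/855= -10.77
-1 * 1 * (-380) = 380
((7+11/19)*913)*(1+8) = 1183248/19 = 62276.21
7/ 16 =0.44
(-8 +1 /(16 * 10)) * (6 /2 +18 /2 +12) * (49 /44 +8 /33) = -228941 /880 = -260.16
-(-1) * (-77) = -77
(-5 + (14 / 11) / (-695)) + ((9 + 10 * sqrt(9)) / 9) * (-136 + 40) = -3218559 / 7645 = -421.00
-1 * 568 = -568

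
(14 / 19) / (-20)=-7 / 190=-0.04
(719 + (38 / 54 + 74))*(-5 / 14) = -53575 / 189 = -283.47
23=23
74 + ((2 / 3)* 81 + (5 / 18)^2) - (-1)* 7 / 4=10516 / 81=129.83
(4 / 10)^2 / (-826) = -0.00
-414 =-414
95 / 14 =6.79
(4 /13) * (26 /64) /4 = 1 /32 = 0.03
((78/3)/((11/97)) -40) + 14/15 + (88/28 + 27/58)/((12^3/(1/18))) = 190.21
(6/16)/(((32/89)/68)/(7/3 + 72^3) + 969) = 1694183263/4377769551656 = 0.00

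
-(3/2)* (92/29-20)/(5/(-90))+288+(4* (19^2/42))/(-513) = -2736310/16443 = -166.41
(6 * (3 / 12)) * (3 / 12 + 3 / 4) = 3 / 2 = 1.50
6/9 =2/3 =0.67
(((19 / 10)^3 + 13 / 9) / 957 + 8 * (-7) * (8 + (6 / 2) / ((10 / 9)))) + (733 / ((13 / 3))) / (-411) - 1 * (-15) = -8967663935689 / 15339753000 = -584.60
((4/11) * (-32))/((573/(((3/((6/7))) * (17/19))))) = -7616/119757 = -0.06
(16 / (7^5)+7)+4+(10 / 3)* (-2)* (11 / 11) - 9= -235250 / 50421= -4.67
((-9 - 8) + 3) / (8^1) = -7 / 4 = -1.75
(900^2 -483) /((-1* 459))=-269839 /153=-1763.65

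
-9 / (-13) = 9 / 13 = 0.69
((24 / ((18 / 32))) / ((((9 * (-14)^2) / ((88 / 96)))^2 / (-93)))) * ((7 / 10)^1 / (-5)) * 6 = 3751 / 4167450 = 0.00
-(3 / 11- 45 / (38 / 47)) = 23151 / 418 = 55.39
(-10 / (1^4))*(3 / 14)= -15 / 7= -2.14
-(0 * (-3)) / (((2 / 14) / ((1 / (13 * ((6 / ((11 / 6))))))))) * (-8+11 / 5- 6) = 0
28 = 28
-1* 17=-17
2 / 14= 1 / 7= 0.14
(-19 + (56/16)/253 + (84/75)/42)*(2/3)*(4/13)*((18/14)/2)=-1439026/575575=-2.50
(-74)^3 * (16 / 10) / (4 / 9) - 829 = -7298177 / 5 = -1459635.40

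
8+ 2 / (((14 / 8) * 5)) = 288 / 35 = 8.23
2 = 2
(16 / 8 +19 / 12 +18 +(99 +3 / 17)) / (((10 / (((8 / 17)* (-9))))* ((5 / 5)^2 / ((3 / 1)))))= -44343 / 289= -153.44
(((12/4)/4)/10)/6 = 1/80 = 0.01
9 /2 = 4.50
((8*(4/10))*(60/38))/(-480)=-1/95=-0.01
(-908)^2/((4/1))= 206116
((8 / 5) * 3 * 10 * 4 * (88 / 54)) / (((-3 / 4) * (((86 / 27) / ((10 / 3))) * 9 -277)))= 2560 / 1647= 1.55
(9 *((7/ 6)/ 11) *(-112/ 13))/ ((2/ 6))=-3528/ 143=-24.67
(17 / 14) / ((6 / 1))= 0.20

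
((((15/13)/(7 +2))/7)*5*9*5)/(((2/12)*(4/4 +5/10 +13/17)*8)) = 19125/14014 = 1.36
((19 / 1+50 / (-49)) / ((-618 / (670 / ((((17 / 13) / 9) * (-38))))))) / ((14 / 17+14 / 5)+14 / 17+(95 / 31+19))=594697025 / 4465928796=0.13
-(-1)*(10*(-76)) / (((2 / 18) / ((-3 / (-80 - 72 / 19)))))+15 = -45750 / 199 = -229.90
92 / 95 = 0.97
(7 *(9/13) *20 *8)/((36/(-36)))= -10080/13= -775.38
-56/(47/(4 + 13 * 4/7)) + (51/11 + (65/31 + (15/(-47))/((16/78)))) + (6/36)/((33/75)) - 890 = -345437347/384648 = -898.06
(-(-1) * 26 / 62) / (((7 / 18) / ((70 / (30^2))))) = 13 / 155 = 0.08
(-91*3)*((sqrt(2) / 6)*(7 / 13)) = -49*sqrt(2) / 2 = -34.65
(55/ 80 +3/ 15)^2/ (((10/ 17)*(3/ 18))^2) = 13111641/ 160000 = 81.95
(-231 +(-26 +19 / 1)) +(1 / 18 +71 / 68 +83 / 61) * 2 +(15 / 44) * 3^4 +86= -49058831 / 410652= -119.47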